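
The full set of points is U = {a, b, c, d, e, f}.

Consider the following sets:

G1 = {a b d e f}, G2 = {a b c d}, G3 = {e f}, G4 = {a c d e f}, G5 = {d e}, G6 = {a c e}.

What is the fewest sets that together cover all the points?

G1 and G4 cover everything between them: the union {a, b, c, d, e, f} is all of U.
No single set has all 6 points (the largest, G1, has 5), so 2 is optimal.

2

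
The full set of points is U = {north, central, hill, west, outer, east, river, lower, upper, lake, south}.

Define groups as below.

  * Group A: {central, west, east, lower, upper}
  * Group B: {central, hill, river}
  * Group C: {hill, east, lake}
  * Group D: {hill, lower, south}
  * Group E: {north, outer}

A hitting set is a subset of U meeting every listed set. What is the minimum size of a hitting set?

3

H = {hill, outer, upper} meets every group (each contains at least one member of H), and |H| = 3.
No choice of 2 points meets every group, so 3 is the minimum.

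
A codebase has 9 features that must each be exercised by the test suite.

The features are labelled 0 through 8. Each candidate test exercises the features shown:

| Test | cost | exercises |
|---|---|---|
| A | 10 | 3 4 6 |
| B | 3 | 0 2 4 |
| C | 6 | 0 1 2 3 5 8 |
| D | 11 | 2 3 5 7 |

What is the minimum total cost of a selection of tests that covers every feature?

A, C, D together cover every feature (A ∪ C ∪ D = {0, 1, 2, 3, 4, 5, 6, 7, 8}); total cost 10 + 6 + 11 = 27.
The greedy pick B, C, A, D costs 30; no covering selection beats 27.

27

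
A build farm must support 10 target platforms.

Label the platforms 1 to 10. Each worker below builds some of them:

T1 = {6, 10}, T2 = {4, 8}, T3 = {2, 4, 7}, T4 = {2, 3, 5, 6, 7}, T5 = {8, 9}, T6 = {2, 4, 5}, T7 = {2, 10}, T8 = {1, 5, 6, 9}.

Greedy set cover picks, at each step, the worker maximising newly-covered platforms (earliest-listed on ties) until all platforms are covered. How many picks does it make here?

4

Greedy: pick T4 (covers 5 new) → pick T2 (covers 2 new) → pick T8 (covers 2 new) → pick T1 (covers 1 new). Total picks: 4.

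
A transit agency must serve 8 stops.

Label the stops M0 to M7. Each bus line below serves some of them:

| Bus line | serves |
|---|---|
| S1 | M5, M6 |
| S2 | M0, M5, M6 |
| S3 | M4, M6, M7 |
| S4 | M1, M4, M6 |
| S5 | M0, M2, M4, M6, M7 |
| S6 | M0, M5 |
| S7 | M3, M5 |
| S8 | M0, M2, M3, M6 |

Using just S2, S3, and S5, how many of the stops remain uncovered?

2

Union of S2, S3, S5 = {M0, M2, M4, M5, M6, M7}.
Not covered: M1, M3 — 2 stops.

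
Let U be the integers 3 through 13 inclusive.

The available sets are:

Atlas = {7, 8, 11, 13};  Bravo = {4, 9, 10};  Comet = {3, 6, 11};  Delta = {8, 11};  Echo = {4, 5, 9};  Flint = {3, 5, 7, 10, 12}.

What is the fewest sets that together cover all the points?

4

Take {Atlas, Bravo, Comet, Flint}. Their union is {3, 4, 5, 6, 7, 8, 9, 10, 11, 12, 13}, which is all 11 points.
No 3 of the 6 sets cover everything (all 20 combinations miss at least one point), so 4 is optimal.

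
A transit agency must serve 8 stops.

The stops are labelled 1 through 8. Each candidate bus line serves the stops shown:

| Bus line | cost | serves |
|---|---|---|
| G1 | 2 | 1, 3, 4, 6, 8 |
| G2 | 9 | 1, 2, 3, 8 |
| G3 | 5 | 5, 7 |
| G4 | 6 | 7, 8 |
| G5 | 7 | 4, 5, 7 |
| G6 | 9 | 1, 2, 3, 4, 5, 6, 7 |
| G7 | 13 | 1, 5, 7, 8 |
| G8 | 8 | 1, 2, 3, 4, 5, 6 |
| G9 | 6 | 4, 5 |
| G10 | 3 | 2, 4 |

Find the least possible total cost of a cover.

G1, G3, G10 together cover every stop (G1 ∪ G3 ∪ G10 = {1, 2, 3, 4, 5, 6, 7, 8}); total cost 2 + 5 + 3 = 10.
No covering selection has total cost below 10.

10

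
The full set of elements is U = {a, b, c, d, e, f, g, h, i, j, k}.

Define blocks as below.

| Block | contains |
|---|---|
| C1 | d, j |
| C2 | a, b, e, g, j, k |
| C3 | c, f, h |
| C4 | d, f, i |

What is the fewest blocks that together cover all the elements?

Take {C2, C3, C4}. Their union is {a, b, c, d, e, f, g, h, i, j, k}, which is all 11 elements.
Only C2 contains a, so C2 is forced; the remaining 5 elements need at least 2 more blocks (each remaining block adds at most 3) — so at least 3 blocks are needed, and 3 is optimal.

3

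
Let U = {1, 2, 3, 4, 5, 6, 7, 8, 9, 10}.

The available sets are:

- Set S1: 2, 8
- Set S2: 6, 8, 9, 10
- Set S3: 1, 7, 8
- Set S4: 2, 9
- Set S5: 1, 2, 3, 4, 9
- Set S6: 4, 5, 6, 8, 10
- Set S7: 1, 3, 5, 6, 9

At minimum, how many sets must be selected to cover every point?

3

S3 and S5 and S6 together: S3 ∪ S5 ∪ S6 = {1, 2, 3, 4, 5, 6, 7, 8, 9, 10} — every point is covered.
Only S3 contains 7, so S3 is forced; the remaining 7 points need at least 2 more sets (each remaining set adds at most 4) — so at least 3 sets are needed, and 3 is optimal.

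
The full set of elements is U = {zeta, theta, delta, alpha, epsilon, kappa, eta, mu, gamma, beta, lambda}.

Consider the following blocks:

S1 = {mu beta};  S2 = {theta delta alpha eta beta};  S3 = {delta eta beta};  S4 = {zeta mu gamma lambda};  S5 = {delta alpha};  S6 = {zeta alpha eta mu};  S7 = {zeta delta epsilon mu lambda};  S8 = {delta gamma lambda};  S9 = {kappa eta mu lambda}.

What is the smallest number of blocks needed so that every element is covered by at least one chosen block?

4

Take {S2, S7, S8, S9}. Their union is {zeta, theta, delta, alpha, epsilon, kappa, eta, mu, gamma, beta, lambda}, which is all 11 elements.
No 3 of the 9 blocks cover everything (all 84 combinations miss at least one element), so 4 is optimal.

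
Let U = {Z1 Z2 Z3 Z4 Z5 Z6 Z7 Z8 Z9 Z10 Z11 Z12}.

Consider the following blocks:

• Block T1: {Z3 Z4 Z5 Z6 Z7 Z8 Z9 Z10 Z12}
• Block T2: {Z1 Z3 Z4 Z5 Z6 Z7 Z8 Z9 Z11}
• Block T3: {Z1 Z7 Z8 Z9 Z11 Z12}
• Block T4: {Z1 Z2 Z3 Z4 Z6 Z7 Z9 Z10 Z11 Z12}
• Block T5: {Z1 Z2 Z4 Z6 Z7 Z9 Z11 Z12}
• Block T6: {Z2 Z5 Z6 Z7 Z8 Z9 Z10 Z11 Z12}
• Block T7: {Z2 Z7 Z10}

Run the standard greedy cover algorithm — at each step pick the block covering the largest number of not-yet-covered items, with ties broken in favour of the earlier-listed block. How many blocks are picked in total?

Greedy: pick T4 (covers 10 new) → pick T1 (covers 2 new). Total picks: 2.

2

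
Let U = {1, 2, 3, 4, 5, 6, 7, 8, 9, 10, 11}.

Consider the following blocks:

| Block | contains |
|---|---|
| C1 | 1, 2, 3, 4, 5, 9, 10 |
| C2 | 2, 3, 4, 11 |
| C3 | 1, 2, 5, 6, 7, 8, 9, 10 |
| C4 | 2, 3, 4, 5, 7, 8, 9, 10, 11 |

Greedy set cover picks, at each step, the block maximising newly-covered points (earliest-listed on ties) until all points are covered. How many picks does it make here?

Greedy: pick C4 (covers 9 new) → pick C3 (covers 2 new). Total picks: 2.

2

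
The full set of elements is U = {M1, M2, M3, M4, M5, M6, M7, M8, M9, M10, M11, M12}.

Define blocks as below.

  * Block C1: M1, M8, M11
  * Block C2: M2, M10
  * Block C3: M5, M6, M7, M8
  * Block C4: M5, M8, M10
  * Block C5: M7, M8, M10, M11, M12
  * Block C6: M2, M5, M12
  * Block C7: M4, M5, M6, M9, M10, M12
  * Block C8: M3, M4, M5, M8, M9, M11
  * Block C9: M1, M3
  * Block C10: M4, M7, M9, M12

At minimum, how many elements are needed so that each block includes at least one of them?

4

H = {M1, M5, M7, M10} meets every block (each contains at least one member of H), and |H| = 4.
No choice of 3 elements meets every block, so 4 is the minimum.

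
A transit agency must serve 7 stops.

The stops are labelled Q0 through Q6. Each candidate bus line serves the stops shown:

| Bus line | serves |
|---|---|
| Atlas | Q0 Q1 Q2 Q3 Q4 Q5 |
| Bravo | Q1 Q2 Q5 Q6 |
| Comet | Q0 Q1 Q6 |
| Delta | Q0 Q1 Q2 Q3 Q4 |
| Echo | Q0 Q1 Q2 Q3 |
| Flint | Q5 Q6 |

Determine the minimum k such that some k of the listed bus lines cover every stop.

2

Take {Bravo, Delta}. Their union is {Q0, Q1, Q2, Q3, Q4, Q5, Q6}, which is all 7 stops.
No single bus line has all 7 stops (the largest, Atlas, has 6), so 2 is optimal.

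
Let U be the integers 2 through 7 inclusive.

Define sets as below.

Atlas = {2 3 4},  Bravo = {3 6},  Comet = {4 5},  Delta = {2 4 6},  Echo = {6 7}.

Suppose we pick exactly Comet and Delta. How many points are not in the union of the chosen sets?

2

Union of Comet, Delta = {2, 4, 5, 6}.
Not covered: 3, 7 — 2 points.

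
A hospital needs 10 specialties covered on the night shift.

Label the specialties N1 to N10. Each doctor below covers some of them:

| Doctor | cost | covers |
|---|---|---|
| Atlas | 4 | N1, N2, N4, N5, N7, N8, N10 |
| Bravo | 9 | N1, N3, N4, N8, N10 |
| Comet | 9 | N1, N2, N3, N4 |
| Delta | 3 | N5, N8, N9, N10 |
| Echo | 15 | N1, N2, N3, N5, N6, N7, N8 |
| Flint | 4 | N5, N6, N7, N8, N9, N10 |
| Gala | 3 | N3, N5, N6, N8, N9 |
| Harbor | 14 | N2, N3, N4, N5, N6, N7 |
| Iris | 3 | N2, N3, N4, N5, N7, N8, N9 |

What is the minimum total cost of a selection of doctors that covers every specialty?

Atlas, Gala together cover every specialty (Atlas ∪ Gala = {N1, N2, N3, N4, N5, N6, N7, N8, N9, N10}); total cost 4 + 3 = 7.
The greedy pick Iris, Atlas, Gala costs 10; no covering selection beats 7.

7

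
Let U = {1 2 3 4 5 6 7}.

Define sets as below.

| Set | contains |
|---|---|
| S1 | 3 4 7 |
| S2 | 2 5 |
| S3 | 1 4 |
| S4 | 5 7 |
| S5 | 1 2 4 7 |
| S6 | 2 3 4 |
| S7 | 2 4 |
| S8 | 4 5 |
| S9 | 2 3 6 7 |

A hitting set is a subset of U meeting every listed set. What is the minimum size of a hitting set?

3

H = {4, 5, 6} meets every set (each contains at least one member of H), and |H| = 3.
No choice of 2 elements meets every set, so 3 is the minimum.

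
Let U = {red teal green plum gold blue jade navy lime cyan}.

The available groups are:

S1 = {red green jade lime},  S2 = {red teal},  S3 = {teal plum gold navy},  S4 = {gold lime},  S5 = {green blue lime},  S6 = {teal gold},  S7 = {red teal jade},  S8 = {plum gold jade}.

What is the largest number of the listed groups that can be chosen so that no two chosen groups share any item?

S2, S5, S8 are pairwise disjoint (S2={red,teal}; S5={green,blue,lime}; S8={plum,gold,jade}).
Every remaining group overlaps one of these, and no 4 of the listed groups are pairwise disjoint, so 3 is the maximum.

3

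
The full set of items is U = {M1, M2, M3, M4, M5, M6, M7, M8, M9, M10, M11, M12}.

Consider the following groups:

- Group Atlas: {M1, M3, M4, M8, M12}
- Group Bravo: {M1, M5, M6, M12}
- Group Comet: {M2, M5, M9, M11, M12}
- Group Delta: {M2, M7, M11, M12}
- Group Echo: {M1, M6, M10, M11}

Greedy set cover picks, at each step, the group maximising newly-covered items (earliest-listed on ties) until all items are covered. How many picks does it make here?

Greedy: pick Atlas (covers 5 new) → pick Comet (covers 4 new) → pick Echo (covers 2 new) → pick Delta (covers 1 new). Total picks: 4.

4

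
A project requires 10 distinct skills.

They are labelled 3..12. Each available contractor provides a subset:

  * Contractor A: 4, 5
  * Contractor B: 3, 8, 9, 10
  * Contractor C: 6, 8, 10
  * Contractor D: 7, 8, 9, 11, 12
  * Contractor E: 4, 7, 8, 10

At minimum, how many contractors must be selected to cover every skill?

Take {A, B, C, D}. Their union is {3, 4, 5, 6, 7, 8, 9, 10, 11, 12}, which is all 10 skills.
Only D contains 11, so D is forced; the remaining 5 skills need at least 3 more contractors (each remaining contractor adds at most 2) — so at least 4 contractors are needed, and 4 is optimal.

4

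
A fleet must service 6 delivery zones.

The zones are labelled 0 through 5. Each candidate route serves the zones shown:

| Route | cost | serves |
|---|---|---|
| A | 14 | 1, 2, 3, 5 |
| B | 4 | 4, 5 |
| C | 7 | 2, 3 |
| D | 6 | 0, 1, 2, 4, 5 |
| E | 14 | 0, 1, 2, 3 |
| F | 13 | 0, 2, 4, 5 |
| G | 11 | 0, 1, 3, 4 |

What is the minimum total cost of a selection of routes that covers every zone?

C, D together cover every zone (C ∪ D = {0, 1, 2, 3, 4, 5}); total cost 7 + 6 = 13.
No covering selection has total cost below 13.

13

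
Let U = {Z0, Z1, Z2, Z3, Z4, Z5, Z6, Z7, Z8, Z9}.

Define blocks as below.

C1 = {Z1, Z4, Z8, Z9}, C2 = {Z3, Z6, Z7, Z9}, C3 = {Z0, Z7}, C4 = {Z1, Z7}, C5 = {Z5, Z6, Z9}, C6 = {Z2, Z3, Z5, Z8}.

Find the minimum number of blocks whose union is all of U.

4

C1, C2, C3, and C6 cover everything between them: the union {Z0, Z1, Z2, Z3, Z4, Z5, Z6, Z7, Z8, Z9} is all of U.
No 3 of the 6 blocks cover everything (all 20 combinations miss at least one point), so 4 is optimal.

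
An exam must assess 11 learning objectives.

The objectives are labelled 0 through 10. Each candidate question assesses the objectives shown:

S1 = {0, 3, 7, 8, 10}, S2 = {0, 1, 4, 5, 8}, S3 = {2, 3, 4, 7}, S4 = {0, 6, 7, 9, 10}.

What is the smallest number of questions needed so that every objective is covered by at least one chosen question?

S2 and S3 and S4 together: S2 ∪ S3 ∪ S4 = {0, 1, 2, 3, 4, 5, 6, 7, 8, 9, 10} — every objective is covered.
Each question has at most 5 objectives, and 2·5 = 10 < 11 — so at least 3 questions are needed, and 3 is optimal.

3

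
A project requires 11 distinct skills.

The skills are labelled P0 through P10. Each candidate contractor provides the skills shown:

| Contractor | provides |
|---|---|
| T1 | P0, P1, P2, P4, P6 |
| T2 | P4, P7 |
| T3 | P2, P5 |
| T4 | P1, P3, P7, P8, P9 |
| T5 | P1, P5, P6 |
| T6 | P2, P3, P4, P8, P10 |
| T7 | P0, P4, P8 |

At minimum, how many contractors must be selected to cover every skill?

T1 and T4 and T5 and T6 together: T1 ∪ T4 ∪ T5 ∪ T6 = {P0, P1, P2, P3, P4, P5, P6, P7, P8, P9, P10} — every skill is covered.
No 3 of the 7 contractors cover everything (all 35 combinations miss at least one skill), so 4 is optimal.

4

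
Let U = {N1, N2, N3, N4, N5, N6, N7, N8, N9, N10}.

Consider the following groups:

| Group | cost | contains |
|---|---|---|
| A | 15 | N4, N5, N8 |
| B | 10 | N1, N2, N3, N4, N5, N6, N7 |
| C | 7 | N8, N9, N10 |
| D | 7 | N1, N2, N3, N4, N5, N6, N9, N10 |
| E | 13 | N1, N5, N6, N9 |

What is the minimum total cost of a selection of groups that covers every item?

B, C together cover every item (B ∪ C = {N1, N2, N3, N4, N5, N6, N7, N8, N9, N10}); total cost 10 + 7 = 17.
The greedy pick D, C, B costs 24; no covering selection beats 17.

17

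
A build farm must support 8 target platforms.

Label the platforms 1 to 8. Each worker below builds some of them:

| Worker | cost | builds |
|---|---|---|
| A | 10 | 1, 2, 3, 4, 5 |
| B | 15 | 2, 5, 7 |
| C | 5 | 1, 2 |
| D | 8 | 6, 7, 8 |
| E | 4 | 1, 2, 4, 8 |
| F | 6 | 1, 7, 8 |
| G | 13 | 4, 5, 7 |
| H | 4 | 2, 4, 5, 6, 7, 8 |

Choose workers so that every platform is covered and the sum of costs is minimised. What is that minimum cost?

14

A, H together cover every platform (A ∪ H = {1, 2, 3, 4, 5, 6, 7, 8}); total cost 10 + 4 = 14.
The greedy pick H, E, A costs 18; no covering selection beats 14.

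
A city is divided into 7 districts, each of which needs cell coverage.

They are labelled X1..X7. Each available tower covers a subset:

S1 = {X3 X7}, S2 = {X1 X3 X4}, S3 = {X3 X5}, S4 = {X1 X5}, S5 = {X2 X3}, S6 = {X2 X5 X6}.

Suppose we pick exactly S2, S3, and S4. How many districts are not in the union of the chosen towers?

Union of S2, S3, S4 = {X1, X3, X4, X5}.
Not covered: X2, X6, X7 — 3 districts.

3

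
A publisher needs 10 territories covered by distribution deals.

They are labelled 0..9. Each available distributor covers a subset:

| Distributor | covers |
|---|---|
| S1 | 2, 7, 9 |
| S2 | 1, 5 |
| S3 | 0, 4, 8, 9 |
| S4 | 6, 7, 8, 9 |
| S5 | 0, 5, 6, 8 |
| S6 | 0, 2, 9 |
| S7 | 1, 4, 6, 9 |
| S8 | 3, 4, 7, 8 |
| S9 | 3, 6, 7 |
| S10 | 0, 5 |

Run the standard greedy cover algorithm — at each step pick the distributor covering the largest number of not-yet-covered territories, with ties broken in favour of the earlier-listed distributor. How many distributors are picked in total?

4

Greedy: pick S3 (covers 4 new) → pick S9 (covers 3 new) → pick S2 (covers 2 new) → pick S1 (covers 1 new). Total picks: 4.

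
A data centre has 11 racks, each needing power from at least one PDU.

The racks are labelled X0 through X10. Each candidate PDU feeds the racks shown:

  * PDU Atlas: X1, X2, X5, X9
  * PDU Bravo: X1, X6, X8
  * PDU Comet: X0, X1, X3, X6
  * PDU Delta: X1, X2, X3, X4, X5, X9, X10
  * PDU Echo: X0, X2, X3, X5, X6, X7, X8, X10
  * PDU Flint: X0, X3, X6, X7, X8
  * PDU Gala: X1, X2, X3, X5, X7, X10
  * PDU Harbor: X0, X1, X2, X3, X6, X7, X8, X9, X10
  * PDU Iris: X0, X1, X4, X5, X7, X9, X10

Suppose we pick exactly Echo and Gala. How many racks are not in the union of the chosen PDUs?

Union of Echo, Gala = {X0, X1, X2, X3, X5, X6, X7, X8, X10}.
Not covered: X4, X9 — 2 racks.

2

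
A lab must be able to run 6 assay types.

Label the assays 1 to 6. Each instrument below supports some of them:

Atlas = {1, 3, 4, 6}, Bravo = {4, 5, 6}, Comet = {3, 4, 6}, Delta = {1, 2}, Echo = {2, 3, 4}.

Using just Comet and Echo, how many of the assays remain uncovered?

2

Union of Comet, Echo = {2, 3, 4, 6}.
Not covered: 1, 5 — 2 assays.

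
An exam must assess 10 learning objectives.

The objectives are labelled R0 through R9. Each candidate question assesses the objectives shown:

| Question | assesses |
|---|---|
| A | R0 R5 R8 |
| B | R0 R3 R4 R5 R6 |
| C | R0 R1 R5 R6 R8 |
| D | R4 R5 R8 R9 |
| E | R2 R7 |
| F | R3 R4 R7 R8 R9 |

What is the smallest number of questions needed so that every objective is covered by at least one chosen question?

3

Take {C, E, F}. Their union is {R0, R1, R2, R3, R4, R5, R6, R7, R8, R9}, which is all 10 objectives.
Only C contains R1, so C is forced; the remaining 5 objectives need at least 2 more questions (each remaining question adds at most 4) — so at least 3 questions are needed, and 3 is optimal.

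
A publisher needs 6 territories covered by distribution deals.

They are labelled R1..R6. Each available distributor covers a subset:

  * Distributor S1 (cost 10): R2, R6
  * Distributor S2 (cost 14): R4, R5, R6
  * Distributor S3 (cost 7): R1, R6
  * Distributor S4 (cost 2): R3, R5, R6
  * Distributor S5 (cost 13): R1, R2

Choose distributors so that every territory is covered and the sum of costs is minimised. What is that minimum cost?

29

S2, S4, S5 together cover every territory (S2 ∪ S4 ∪ S5 = {R1, R2, R3, R4, R5, R6}); total cost 14 + 2 + 13 = 29.
No covering selection has total cost below 29.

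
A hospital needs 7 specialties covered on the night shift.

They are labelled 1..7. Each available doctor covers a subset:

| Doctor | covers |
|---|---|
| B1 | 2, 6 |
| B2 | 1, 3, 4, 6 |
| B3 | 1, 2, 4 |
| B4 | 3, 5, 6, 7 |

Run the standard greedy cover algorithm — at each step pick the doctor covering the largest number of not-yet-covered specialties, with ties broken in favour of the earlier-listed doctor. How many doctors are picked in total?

Greedy: pick B2 (covers 4 new) → pick B4 (covers 2 new) → pick B1 (covers 1 new). Total picks: 3.
(The true minimum cover uses only 2 doctors, so greedy is not optimal here.)

3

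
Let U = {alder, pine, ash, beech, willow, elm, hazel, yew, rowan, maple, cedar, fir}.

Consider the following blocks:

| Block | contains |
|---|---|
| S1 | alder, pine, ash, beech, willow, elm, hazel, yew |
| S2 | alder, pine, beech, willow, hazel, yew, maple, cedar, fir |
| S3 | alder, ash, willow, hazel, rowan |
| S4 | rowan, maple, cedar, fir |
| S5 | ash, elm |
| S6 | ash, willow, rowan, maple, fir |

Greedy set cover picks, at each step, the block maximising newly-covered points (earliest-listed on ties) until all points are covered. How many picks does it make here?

Greedy: pick S2 (covers 9 new) → pick S1 (covers 2 new) → pick S3 (covers 1 new). Total picks: 3.
(The true minimum cover uses only 2 blocks, so greedy is not optimal here.)

3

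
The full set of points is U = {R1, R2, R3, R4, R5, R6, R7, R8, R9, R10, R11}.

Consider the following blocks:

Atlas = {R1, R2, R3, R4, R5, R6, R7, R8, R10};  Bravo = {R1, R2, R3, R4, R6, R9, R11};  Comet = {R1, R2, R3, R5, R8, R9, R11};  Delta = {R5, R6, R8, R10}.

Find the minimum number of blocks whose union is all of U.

Atlas and Comet cover everything between them: the union {R1, R2, R3, R4, R5, R6, R7, R8, R9, R10, R11} is all of U.
No single block has all 11 points (the largest, Atlas, has 9), so 2 is optimal.

2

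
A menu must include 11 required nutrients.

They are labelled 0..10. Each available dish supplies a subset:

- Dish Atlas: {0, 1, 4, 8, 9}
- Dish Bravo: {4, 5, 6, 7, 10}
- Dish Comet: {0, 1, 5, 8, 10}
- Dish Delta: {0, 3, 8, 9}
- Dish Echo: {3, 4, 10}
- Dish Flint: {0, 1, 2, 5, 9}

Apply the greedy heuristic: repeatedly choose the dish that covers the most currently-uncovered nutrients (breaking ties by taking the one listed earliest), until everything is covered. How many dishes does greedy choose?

4

Greedy: pick Atlas (covers 5 new) → pick Bravo (covers 4 new) → pick Delta (covers 1 new) → pick Flint (covers 1 new). Total picks: 4.
(The true minimum cover uses only 3 dishes, so greedy is not optimal here.)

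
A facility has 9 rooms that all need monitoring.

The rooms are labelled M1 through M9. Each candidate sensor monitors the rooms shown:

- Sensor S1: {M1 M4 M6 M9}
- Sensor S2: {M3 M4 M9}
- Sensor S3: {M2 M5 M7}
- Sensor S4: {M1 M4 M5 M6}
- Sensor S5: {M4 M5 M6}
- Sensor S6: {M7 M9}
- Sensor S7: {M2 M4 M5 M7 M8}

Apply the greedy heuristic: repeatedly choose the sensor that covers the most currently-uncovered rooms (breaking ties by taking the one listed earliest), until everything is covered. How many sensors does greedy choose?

3

Greedy: pick S7 (covers 5 new) → pick S1 (covers 3 new) → pick S2 (covers 1 new). Total picks: 3.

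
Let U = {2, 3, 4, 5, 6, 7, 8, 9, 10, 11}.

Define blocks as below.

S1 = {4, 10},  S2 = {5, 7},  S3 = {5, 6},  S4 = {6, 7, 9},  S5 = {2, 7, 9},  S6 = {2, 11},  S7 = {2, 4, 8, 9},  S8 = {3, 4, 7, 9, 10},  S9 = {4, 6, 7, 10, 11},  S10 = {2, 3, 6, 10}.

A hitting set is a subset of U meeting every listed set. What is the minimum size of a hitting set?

Take H = {2, 4, 5, 9}. Each listed block contains at least one of these, so H is a hitting set of size 4.
No choice of 3 items meets every block, so 4 is the minimum.

4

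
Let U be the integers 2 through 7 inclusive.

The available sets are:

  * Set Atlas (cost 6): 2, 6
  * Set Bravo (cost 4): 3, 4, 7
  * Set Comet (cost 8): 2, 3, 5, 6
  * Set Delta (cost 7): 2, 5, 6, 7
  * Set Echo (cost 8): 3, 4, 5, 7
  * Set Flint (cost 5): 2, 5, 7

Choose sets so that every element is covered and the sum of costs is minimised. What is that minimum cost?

11

Bravo, Delta together cover every element (Bravo ∪ Delta = {2, 3, 4, 5, 6, 7}); total cost 4 + 7 = 11.
No covering selection has total cost below 11.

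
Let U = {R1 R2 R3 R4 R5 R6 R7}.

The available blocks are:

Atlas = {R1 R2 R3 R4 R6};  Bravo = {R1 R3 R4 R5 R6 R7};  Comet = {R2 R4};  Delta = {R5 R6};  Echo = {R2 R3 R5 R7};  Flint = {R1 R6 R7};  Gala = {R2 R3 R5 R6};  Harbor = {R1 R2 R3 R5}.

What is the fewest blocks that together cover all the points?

2

Atlas and Bravo together: Atlas ∪ Bravo = {R1, R2, R3, R4, R5, R6, R7} — every point is covered.
No single block has all 7 points (the largest, Bravo, has 6), so 2 is optimal.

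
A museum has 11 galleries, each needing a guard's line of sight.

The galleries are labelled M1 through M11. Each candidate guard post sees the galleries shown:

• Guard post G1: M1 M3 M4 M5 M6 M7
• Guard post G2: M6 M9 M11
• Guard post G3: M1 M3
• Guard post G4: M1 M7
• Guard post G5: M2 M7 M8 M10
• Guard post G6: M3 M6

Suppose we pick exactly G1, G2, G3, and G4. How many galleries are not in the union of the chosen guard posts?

3

Union of G1, G2, G3, G4 = {M1, M3, M4, M5, M6, M7, M9, M11}.
Not covered: M2, M8, M10 — 3 galleries.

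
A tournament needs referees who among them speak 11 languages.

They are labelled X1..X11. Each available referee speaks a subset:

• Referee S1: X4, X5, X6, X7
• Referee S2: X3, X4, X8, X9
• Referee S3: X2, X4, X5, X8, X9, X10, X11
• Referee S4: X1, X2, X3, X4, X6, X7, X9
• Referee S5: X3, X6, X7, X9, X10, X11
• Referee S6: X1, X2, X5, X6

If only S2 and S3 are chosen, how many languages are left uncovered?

Union of S2, S3 = {X2, X3, X4, X5, X8, X9, X10, X11}.
Not covered: X1, X6, X7 — 3 languages.

3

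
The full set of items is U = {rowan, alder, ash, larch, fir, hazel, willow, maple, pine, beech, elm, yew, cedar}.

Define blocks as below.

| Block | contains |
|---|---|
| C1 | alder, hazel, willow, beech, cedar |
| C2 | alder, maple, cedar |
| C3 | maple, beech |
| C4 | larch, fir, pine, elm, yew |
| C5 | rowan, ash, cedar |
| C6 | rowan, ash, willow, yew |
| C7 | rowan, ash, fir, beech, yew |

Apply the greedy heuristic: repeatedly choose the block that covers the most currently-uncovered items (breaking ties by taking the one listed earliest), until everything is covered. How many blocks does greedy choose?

Greedy: pick C1 (covers 5 new) → pick C4 (covers 5 new) → pick C5 (covers 2 new) → pick C2 (covers 1 new). Total picks: 4.

4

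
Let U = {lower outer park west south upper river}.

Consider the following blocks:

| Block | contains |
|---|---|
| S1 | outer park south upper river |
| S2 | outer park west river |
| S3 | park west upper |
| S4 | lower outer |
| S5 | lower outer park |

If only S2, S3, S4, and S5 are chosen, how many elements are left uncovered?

Union of S2, S3, S4, S5 = {lower, outer, park, west, upper, river}.
Not covered: south — 1 element.

1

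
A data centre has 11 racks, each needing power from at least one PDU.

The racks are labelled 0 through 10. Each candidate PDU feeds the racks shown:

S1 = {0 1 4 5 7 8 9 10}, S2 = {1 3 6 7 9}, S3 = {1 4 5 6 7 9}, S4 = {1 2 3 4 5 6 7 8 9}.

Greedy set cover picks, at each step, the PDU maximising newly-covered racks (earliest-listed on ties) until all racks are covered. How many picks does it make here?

2

Greedy: pick S4 (covers 9 new) → pick S1 (covers 2 new). Total picks: 2.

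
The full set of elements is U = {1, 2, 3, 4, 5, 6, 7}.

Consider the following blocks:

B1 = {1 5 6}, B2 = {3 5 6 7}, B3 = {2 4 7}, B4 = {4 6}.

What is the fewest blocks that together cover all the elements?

Take {B1, B2, B3}. Their union is {1, 2, 3, 4, 5, 6, 7}, which is all 7 elements.
Only B1 contains 1, so B1 is forced; the remaining 4 elements need at least 2 more blocks (each remaining block adds at most 3) — so at least 3 blocks are needed, and 3 is optimal.

3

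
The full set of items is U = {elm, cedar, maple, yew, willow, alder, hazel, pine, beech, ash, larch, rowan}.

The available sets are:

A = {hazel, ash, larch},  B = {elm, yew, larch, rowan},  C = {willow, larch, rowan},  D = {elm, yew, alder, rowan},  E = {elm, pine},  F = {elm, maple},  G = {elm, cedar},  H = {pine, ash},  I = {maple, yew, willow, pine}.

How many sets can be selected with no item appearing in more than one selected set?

3

C, G, H are pairwise disjoint (C={willow,larch,rowan}; G={elm,cedar}; H={pine,ash}).
Every remaining set overlaps one of these, and no 4 of the listed sets are pairwise disjoint, so 3 is the maximum.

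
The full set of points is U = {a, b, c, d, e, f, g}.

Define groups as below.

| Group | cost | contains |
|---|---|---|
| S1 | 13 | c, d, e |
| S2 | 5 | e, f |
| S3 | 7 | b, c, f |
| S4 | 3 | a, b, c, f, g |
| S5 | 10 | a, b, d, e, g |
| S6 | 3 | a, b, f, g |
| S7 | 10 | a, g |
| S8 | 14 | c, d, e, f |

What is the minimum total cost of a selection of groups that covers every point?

13

S4, S5 together cover every point (S4 ∪ S5 = {a, b, c, d, e, f, g}); total cost 3 + 10 = 13.
The greedy pick S4, S2, S5 costs 18; no covering selection beats 13.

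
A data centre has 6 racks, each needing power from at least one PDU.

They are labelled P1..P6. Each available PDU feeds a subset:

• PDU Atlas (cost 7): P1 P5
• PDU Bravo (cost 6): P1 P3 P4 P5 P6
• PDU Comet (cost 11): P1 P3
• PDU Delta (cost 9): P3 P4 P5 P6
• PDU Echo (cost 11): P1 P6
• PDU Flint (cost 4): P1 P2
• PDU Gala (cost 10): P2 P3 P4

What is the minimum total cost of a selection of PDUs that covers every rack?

Bravo, Flint together cover every rack (Bravo ∪ Flint = {P1, P2, P3, P4, P5, P6}); total cost 6 + 4 = 10.
No covering selection has total cost below 10.

10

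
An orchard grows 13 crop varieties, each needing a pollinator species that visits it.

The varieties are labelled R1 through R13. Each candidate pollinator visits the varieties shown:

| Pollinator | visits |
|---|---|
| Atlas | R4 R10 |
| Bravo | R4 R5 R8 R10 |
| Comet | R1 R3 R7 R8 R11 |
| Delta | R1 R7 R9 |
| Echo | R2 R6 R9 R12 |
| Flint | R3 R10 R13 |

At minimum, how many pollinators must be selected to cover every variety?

Take {Bravo, Comet, Echo, Flint}. Their union is {R1, R2, R3, R4, R5, R6, R7, R8, R9, R10, R11, R12, R13}, which is all 13 varieties.
Only Bravo contains R5, so Bravo is forced; the remaining 9 varieties need at least 3 more pollinators (each remaining pollinator adds at most 4) — so at least 4 pollinators are needed, and 4 is optimal.

4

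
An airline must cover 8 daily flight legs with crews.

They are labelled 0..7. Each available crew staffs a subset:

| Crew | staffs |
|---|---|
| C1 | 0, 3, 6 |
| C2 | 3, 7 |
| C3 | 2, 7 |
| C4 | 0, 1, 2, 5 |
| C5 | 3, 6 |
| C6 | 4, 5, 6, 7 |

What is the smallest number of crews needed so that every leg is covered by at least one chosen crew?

3

C2 and C4 and C6 together: C2 ∪ C4 ∪ C6 = {0, 1, 2, 3, 4, 5, 6, 7} — every leg is covered.
Only C4 contains 1, so C4 is forced; the remaining 4 legs need at least 2 more crews (each remaining crew adds at most 3) — so at least 3 crews are needed, and 3 is optimal.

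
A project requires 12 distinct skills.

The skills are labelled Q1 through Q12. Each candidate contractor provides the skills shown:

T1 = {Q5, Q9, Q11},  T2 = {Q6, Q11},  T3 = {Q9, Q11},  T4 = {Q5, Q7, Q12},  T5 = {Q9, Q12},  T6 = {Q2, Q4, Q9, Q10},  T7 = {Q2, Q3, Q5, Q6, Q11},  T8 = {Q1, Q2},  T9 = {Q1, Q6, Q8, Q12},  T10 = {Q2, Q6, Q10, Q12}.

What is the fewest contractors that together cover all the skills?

Take {T4, T6, T7, T9}. Their union is {Q1, Q2, Q3, Q4, Q5, Q6, Q7, Q8, Q9, Q10, Q11, Q12}, which is all 12 skills.
Only T7 contains Q3, so T7 is forced; the remaining 7 skills need at least 3 more contractors (each remaining contractor adds at most 3) — so at least 4 contractors are needed, and 4 is optimal.

4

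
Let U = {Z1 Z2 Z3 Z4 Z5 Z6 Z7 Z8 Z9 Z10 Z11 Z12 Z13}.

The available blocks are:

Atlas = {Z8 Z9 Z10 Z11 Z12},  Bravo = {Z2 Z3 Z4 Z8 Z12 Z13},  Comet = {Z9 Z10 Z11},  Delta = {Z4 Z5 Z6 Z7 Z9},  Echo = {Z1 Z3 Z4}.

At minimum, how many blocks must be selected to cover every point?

4

Atlas, Bravo, Delta, and Echo cover everything between them: the union {Z1, Z2, Z3, Z4, Z5, Z6, Z7, Z8, Z9, Z10, Z11, Z12, Z13} is all of U.
No 3 of the 5 blocks cover everything (all 10 combinations miss at least one point), so 4 is optimal.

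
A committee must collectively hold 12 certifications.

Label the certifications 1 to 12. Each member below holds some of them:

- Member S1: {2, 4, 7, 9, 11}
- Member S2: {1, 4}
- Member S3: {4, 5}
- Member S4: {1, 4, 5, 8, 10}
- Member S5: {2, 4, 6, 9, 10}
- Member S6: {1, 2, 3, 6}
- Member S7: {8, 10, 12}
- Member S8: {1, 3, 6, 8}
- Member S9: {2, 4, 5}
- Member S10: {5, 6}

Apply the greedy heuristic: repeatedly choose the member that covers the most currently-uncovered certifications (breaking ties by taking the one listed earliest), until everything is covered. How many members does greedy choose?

4

Greedy: pick S1 (covers 5 new) → pick S4 (covers 4 new) → pick S6 (covers 2 new) → pick S7 (covers 1 new). Total picks: 4.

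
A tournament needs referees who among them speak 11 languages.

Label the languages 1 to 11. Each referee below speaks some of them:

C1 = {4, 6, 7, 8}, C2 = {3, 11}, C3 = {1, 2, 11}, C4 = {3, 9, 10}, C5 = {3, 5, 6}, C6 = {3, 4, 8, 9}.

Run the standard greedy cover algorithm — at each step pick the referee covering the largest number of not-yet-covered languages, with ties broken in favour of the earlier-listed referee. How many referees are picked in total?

Greedy: pick C1 (covers 4 new) → pick C3 (covers 3 new) → pick C4 (covers 3 new) → pick C5 (covers 1 new). Total picks: 4.

4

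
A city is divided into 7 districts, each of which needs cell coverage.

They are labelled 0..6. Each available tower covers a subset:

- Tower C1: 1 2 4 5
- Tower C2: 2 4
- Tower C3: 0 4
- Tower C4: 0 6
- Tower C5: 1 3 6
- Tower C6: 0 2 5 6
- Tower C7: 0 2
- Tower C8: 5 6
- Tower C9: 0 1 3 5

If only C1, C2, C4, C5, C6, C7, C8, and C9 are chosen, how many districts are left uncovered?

0

Union of C1, C2, C4, C5, C6, C7, C8, C9 = {0, 1, 2, 3, 4, 5, 6} — that's every district, so 0 are uncovered.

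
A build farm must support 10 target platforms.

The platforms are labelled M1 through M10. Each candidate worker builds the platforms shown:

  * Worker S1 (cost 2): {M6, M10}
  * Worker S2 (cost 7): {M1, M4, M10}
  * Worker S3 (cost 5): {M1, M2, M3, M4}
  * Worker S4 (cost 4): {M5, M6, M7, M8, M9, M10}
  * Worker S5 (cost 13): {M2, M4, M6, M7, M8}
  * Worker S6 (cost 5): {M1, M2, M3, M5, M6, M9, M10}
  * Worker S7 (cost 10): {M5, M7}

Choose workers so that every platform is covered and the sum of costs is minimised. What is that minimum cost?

9

S3, S4 together cover every platform (S3 ∪ S4 = {M1, M2, M3, M4, M5, M6, M7, M8, M9, M10}); total cost 5 + 4 = 9.
No covering selection has total cost below 9.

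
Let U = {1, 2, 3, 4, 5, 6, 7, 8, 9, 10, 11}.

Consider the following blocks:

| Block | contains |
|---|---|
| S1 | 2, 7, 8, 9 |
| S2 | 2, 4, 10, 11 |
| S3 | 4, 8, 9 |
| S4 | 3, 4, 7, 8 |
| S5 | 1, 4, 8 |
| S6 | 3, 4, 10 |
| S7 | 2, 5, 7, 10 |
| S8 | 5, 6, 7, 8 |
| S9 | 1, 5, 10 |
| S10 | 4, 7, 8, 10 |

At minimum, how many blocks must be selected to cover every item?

S1 and S2 and S4 and S8 and S9 together: S1 ∪ S2 ∪ S4 ∪ S8 ∪ S9 = {1, 2, 3, 4, 5, 6, 7, 8, 9, 10, 11} — every item is covered.
No 4 of the 10 blocks cover everything (all 210 combinations miss at least one item), so 5 is optimal.

5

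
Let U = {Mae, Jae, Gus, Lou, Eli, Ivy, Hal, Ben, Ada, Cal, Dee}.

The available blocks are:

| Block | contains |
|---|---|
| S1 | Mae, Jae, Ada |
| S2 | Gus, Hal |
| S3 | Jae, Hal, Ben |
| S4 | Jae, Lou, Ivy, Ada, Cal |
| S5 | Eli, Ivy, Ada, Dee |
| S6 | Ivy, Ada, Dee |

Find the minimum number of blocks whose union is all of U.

5

S1 and S2 and S3 and S4 and S5 together: S1 ∪ S2 ∪ S3 ∪ S4 ∪ S5 = {Mae, Jae, Gus, Lou, Eli, Ivy, Hal, Ben, Ada, Cal, Dee} — every item is covered.
No 4 of the 6 blocks cover everything (all 15 combinations miss at least one item), so 5 is optimal.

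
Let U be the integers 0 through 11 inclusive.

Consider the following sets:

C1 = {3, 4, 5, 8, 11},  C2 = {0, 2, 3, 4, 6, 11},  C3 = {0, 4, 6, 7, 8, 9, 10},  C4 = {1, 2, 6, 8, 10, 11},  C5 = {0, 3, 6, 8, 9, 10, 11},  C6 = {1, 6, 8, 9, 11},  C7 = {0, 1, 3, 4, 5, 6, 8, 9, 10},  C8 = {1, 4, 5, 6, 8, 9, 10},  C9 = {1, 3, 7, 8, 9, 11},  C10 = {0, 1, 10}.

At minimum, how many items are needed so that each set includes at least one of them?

2

H = {0, 8} meets every set (each contains at least one member of H), and |H| = 2.
The sets C1, C10 are pairwise disjoint, so any hitting set needs a separate item for each — at least 2. Hence 2 is optimal.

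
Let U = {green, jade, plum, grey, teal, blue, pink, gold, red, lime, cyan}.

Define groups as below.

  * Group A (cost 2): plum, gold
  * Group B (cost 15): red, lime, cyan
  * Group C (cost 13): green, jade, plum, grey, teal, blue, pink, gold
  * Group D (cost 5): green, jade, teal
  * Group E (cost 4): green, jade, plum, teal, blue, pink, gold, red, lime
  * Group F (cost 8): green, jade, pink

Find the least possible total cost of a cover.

28

B, C together cover every item (B ∪ C = {green, jade, plum, grey, teal, blue, pink, gold, red, lime, cyan}); total cost 15 + 13 = 28.
The greedy pick E, C, B costs 32; no covering selection beats 28.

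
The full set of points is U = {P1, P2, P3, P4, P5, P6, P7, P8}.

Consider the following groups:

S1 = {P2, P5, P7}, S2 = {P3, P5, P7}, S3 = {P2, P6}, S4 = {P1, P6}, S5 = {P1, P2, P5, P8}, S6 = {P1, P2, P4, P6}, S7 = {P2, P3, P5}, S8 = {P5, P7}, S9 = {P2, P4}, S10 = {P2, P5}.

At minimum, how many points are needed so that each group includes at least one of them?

The 3 points {P2, P5, P6} hit every group.
The groups S4, S8, S9 are pairwise disjoint, so any hitting set needs a separate point for each — at least 3. Hence 3 is optimal.

3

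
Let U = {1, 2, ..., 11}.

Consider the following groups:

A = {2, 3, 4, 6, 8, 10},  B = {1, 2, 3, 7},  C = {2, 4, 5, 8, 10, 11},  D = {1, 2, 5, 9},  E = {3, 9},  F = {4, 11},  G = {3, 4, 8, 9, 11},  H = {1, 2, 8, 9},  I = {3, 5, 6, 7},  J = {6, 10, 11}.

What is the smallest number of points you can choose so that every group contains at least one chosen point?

3

T = {2, 3, 11} meets every group (each contains at least one member of T), and |T| = 3.
The groups F, H, I are pairwise disjoint, so any hitting set needs a separate point for each — at least 3. Hence 3 is optimal.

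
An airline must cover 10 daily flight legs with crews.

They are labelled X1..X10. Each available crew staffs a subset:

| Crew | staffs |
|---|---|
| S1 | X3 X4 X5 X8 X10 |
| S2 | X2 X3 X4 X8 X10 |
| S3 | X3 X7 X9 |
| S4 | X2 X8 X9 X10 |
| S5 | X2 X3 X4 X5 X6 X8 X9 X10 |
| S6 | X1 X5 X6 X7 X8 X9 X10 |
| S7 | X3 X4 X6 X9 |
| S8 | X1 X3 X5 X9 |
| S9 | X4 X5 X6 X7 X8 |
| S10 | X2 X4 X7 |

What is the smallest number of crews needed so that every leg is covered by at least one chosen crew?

S2 and S6 together: S2 ∪ S6 = {X1, X2, X3, X4, X5, X6, X7, X8, X9, X10} — every leg is covered.
No single crew has all 10 legs (the largest, S5, has 8), so 2 is optimal.

2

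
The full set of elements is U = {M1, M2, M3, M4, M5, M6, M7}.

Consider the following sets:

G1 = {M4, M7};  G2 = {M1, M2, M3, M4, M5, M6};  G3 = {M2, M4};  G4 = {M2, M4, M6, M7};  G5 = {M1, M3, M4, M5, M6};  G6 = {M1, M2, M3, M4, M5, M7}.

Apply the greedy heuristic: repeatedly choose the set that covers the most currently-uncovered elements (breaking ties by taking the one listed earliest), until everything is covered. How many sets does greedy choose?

2

Greedy: pick G2 (covers 6 new) → pick G1 (covers 1 new). Total picks: 2.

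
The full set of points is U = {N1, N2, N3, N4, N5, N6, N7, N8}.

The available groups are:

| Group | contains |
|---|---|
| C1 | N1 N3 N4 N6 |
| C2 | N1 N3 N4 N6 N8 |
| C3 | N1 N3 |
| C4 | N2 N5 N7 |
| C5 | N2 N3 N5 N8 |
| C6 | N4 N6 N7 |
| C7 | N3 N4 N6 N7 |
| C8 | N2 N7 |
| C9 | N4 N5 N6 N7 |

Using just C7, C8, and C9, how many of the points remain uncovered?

2

Union of C7, C8, C9 = {N2, N3, N4, N5, N6, N7}.
Not covered: N1, N8 — 2 points.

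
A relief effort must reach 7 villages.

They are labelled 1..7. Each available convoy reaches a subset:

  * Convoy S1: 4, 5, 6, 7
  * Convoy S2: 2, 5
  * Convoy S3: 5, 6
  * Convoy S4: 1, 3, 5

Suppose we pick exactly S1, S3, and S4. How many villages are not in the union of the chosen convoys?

Union of S1, S3, S4 = {1, 3, 4, 5, 6, 7}.
Not covered: 2 — 1 village.

1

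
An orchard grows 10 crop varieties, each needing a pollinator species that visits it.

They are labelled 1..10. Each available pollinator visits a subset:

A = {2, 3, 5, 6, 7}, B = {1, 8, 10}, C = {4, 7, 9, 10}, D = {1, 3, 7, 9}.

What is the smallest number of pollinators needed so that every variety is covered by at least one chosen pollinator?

3

Take {A, B, C}. Their union is {1, 2, 3, 4, 5, 6, 7, 8, 9, 10}, which is all 10 varieties.
Only A contains 2, so A is forced; the remaining 5 varieties need at least 2 more pollinators (each remaining pollinator adds at most 3) — so at least 3 pollinators are needed, and 3 is optimal.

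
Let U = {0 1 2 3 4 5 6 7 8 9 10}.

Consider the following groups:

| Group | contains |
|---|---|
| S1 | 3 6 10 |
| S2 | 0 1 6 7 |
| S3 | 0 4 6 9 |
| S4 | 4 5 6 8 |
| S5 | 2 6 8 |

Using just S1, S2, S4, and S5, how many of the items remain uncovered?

1

Union of S1, S2, S4, S5 = {0, 1, 2, 3, 4, 5, 6, 7, 8, 10}.
Not covered: 9 — 1 item.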